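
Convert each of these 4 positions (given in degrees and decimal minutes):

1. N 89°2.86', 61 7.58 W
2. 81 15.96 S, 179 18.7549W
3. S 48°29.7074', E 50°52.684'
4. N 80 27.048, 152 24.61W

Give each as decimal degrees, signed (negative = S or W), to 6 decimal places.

Point 1:
  φ: 89 + 2.86/60 = 89.0476667
  N → positive
  Longitude: 61 + 7.58/60 = 61.1263333
  W ⇒ negate
Point 2:
  Lat: 81 + 15.96/60 = 81.2660000
  S ⇒ negate
  Longitude: 18.7549′ = 0.312582°; total 179.3125817
  W → negative
Point 3:
  φ: 48 + 29.7074/60 = 48.4951233
  hemisphere S, so the sign is −
  Longitude: 50 + 52.684/60 = 50.8780667
  E ⇒ keep positive
Point 4:
  φ: 80 + 27.048/60 = 80.4508000
  N → positive
  Lon: 24.61′ = 0.410167°; total 152.4101667
  W → negative

1. 89.047667, -61.126333
2. -81.266000, -179.312582
3. -48.495123, 50.878067
4. 80.450800, -152.410167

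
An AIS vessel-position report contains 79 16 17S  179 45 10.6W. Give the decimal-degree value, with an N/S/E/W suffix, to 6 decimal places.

79.271389° S, 179.752944° W

Lat: 79 + 16/60 + 17/3600 = 79.2713889
λ: 45′ + 10.6″ = 45.17667′; 179 + 45.17667/60 = 179.7529444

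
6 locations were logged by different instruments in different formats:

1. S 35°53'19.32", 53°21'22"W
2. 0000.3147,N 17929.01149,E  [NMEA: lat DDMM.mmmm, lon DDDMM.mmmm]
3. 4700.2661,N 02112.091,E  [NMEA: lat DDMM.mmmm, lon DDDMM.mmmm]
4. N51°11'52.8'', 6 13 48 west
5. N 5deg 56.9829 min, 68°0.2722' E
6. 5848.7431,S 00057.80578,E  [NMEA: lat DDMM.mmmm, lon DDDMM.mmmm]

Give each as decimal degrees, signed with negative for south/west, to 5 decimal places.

Point 1:
  φ: 35 + 53/60 + 19.32/3600 = 35.888700
  hemisphere S, so the sign is −
  Longitude: 53 + 21/60 + 22/3600 = 53.356111
  hemisphere W, so the sign is −
Point 2:
  Lat: split at 2 digits → 00° and 0.3147′; 0 + 0.3147/60 = 0.005245
  N → positive
  λ: split at 3 digits → 179° and 29.01149′; 179 + 29.01149/60 = 179.483525
  E ⇒ keep positive
Point 3:
  Latitude: degrees = first 2 digits = 47, minutes = 0.2661; 47 + 0.2661/60 = 47.004435
  N ⇒ keep positive
  Longitude: degrees = first 3 digits = 21, minutes = 12.091; 21 + 12.091/60 = 21.201517
  E ⇒ keep positive
Point 4:
  φ: 51 + 11/60 + 52.8/3600 = 51.198000
  N → positive
  Longitude: 6° + 13/60 + 48/3600 = 6 + 0.216667 + 0.013333 = 6.230000
  W ⇒ negate
Point 5:
  φ: 56.9829′ = 0.949715°; total 5.949715
  N → positive
  λ: 68 + 0.2722/60 = 68.004537
  E ⇒ keep positive
Point 6:
  Lat: degrees = first 2 digits = 58, minutes = 48.7431; 58 + 48.7431/60 = 58.812385
  S ⇒ negate
  λ: degrees = first 3 digits = 0, minutes = 57.80578; 0 + 57.80578/60 = 0.963430
  E → positive

1. -35.88870, -53.35611
2. 0.00525, 179.48352
3. 47.00444, 21.20152
4. 51.19800, -6.23000
5. 5.94972, 68.00454
6. -58.81239, 0.96343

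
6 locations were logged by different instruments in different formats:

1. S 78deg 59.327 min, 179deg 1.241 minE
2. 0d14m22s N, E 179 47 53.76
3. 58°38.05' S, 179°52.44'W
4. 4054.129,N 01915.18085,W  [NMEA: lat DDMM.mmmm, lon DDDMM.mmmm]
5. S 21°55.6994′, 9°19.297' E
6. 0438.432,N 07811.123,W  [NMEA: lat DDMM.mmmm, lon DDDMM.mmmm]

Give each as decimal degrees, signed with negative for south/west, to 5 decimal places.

1. -78.98878, 179.02068
2. 0.23944, 179.79827
3. -58.63417, -179.87400
4. 40.90215, -19.25301
5. -21.92832, 9.32162
6. 4.64053, -78.18538

Point 1:
  Latitude: 59.327′ = 0.988783°; total 78.988783
  hemisphere S, so the sign is −
  Longitude: 1.241′ = 0.020683°; total 179.020683
  E → positive
Point 2:
  φ: 14′ + 22″ = 14.36667′; 0 + 14.36667/60 = 0.239444
  N ⇒ keep positive
  Lon: 179° + 47/60 + 53.76/3600 = 179 + 0.783333 + 0.014933 = 179.798267
  E → positive
Point 3:
  Lat: 38.05′ = 0.634167°; total 58.634167
  hemisphere S, so the sign is −
  λ: 52.44′ = 0.874000°; total 179.874000
  W ⇒ negate
Point 4:
  φ: degrees = first 2 digits = 40, minutes = 54.129; 40 + 54.129/60 = 40.902150
  N → positive
  Longitude: degrees = first 3 digits = 19, minutes = 15.18085; 19 + 15.18085/60 = 19.253014
  hemisphere W, so the sign is −
Point 5:
  φ: 21 + 55.6994/60 = 21.928323
  hemisphere S, so the sign is −
  Longitude: 19.297′ = 0.321617°; total 9.321617
  E ⇒ keep positive
Point 6:
  Lat: split at 2 digits → 04° and 38.432′; 4 + 38.432/60 = 4.640533
  N → positive
  λ: split at 3 digits → 078° and 11.123′; 78 + 11.123/60 = 78.185383
  hemisphere W, so the sign is −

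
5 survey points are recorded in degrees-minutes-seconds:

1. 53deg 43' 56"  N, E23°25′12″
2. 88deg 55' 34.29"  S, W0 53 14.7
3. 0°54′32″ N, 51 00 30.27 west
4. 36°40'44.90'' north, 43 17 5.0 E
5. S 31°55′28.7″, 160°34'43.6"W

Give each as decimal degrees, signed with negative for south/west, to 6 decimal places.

Point 1:
  Latitude: 53 + 43/60 + 56/3600 = 53.7322222
  N → positive
  Longitude: 25′ + 12″ = 25.20000′; 23 + 25.20000/60 = 23.4200000
  E → positive
Point 2:
  Latitude: 55′ + 34.29″ = 55.57150′; 88 + 55.57150/60 = 88.9261917
  S ⇒ negate
  Lon: 0 + 53/60 + 14.7/3600 = 0.8874167
  hemisphere W, so the sign is −
Point 3:
  Latitude: 0 + 54/60 + 32/3600 = 0.9088889
  N ⇒ keep positive
  Lon: 51 + 0/60 + 30.27/3600 = 51.0084083
  W ⇒ negate
Point 4:
  Latitude: 40′ + 44.9″ = 40.74833′; 36 + 40.74833/60 = 36.6791389
  N ⇒ keep positive
  Lon: 43° + 17/60 + 5/3600 = 43 + 0.283333 + 0.001389 = 43.2847222
  E ⇒ keep positive
Point 5:
  φ: 31 + 55/60 + 28.7/3600 = 31.9246389
  hemisphere S, so the sign is −
  Lon: 160 + 34/60 + 43.6/3600 = 160.5787778
  W ⇒ negate

1. 53.732222, 23.420000
2. -88.926192, -0.887417
3. 0.908889, -51.008408
4. 36.679139, 43.284722
5. -31.924639, -160.578778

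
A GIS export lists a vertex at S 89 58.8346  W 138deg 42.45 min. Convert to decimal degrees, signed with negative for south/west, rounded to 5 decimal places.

Lat: 58.8346′ = 0.980577°; total 89.980577
hemisphere S, so the sign is −
Longitude: 42.45′ = 0.707500°; total 138.707500
W → negative

-89.98058, -138.70750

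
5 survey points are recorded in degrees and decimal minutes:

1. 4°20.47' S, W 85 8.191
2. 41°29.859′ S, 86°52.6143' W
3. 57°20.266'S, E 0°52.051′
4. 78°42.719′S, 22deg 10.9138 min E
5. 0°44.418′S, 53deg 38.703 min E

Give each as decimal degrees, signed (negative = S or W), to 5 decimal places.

1. -4.34117, -85.13652
2. -41.49765, -86.87691
3. -57.33777, 0.86752
4. -78.71198, 22.18190
5. -0.74030, 53.64505

Point 1:
  Latitude: 4 + 20.47/60 = 4.341167
  hemisphere S, so the sign is −
  Longitude: 8.191′ = 0.136517°; total 85.136517
  hemisphere W, so the sign is −
Point 2:
  Latitude: 29.859′ = 0.497650°; total 41.497650
  S → negative
  Longitude: 86 + 52.6143/60 = 86.876905
  W ⇒ negate
Point 3:
  φ: 57 + 20.266/60 = 57.337767
  S → negative
  Longitude: 0 + 52.051/60 = 0.867517
  E → positive
Point 4:
  φ: 78 + 42.719/60 = 78.711983
  hemisphere S, so the sign is −
  λ: 22 + 10.9138/60 = 22.181897
  E ⇒ keep positive
Point 5:
  Latitude: 44.418′ = 0.740300°; total 0.740300
  S ⇒ negate
  Lon: 38.703′ = 0.645050°; total 53.645050
  E → positive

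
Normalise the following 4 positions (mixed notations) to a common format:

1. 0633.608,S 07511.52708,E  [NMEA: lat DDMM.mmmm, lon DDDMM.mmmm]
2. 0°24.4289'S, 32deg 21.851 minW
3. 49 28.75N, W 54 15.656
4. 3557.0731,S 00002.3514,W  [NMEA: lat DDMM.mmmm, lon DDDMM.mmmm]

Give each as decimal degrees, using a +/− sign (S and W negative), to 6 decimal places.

Point 1:
  Latitude: degrees = first 2 digits = 6, minutes = 33.608; 6 + 33.608/60 = 6.5601333
  S ⇒ negate
  λ: split at 3 digits → 075° and 11.52708′; 75 + 11.52708/60 = 75.1921180
  E → positive
Point 2:
  Latitude: 0 + 24.4289/60 = 0.4071483
  S → negative
  Lon: 21.851′ = 0.364183°; total 32.3641833
  hemisphere W, so the sign is −
Point 3:
  Lat: 49 + 28.75/60 = 49.4791667
  N ⇒ keep positive
  Lon: 15.656′ = 0.260933°; total 54.2609333
  hemisphere W, so the sign is −
Point 4:
  φ: degrees = first 2 digits = 35, minutes = 57.0731; 35 + 57.0731/60 = 35.9512183
  S ⇒ negate
  Lon: degrees = first 3 digits = 0, minutes = 2.3514; 0 + 2.3514/60 = 0.0391900
  W ⇒ negate

1. -6.560133, 75.192118
2. -0.407148, -32.364183
3. 49.479167, -54.260933
4. -35.951218, -0.039190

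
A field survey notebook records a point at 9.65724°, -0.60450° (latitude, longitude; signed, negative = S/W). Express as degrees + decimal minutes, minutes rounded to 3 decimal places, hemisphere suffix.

9° 39.434′ N, 0° 36.270′ W

Latitude: 9° + 0.657240 × 60 = 9° 39.43440′
Longitude is negative → W; |value| = 0.604500
λ: 0° + 0.604500 × 60 = 0° 36.27000′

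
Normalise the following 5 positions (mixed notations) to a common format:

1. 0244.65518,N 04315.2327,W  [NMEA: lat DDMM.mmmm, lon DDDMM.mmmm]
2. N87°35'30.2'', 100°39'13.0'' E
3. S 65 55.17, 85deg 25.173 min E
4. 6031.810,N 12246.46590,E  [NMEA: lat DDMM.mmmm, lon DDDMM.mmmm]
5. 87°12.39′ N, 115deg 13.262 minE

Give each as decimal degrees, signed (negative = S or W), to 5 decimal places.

Point 1:
  Lat: degrees = first 2 digits = 2, minutes = 44.65518; 2 + 44.65518/60 = 2.744253
  N → positive
  Lon: split at 3 digits → 043° and 15.2327′; 43 + 15.2327/60 = 43.253878
  hemisphere W, so the sign is −
Point 2:
  Lat: 87 + 35/60 + 30.2/3600 = 87.591722
  N ⇒ keep positive
  Longitude: 100 + 39/60 + 13/3600 = 100.653611
  E → positive
Point 3:
  Lat: 65 + 55.17/60 = 65.919500
  S ⇒ negate
  λ: 85 + 25.173/60 = 85.419550
  E → positive
Point 4:
  φ: split at 2 digits → 60° and 31.81′; 60 + 31.81/60 = 60.530167
  N → positive
  λ: split at 3 digits → 122° and 46.4659′; 122 + 46.4659/60 = 122.774432
  E ⇒ keep positive
Point 5:
  Latitude: 12.39′ = 0.206500°; total 87.206500
  N → positive
  Lon: 13.262′ = 0.221033°; total 115.221033
  E → positive

1. 2.74425, -43.25388
2. 87.59172, 100.65361
3. -65.91950, 85.41955
4. 60.53017, 122.77443
5. 87.20650, 115.22103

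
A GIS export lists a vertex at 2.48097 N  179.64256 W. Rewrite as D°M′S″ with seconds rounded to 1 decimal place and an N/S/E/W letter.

Lat: 0.480970 × 60 = 28.85820′ → 28′, remainder × 60 = 51.492″
Longitude: 0.642560 × 60 = 38.55360′ → 38′, remainder × 60 = 33.216″

2°28′51.5″ N, 179°38′33.2″ W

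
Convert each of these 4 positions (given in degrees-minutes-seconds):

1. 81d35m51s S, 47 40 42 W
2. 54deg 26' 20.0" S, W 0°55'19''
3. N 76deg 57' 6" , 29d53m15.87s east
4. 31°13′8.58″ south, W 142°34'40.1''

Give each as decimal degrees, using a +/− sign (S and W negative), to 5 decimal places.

Point 1:
  Latitude: 81° + 35/60 + 51/3600 = 81 + 0.583333 + 0.014167 = 81.597500
  S → negative
  λ: 47 + 40/60 + 42/3600 = 47.678333
  W ⇒ negate
Point 2:
  φ: 26′ + 20″ = 26.33333′; 54 + 26.33333/60 = 54.438889
  hemisphere S, so the sign is −
  λ: 0° + 55/60 + 19/3600 = 0 + 0.916667 + 0.005278 = 0.921944
  hemisphere W, so the sign is −
Point 3:
  φ: 57′ + 6″ = 57.10000′; 76 + 57.10000/60 = 76.951667
  N ⇒ keep positive
  λ: 29° + 53/60 + 15.87/3600 = 29 + 0.883333 + 0.004408 = 29.887742
  E ⇒ keep positive
Point 4:
  Latitude: 31 + 13/60 + 8.58/3600 = 31.219050
  hemisphere S, so the sign is −
  Lon: 142 + 34/60 + 40.1/3600 = 142.577806
  hemisphere W, so the sign is −

1. -81.59750, -47.67833
2. -54.43889, -0.92194
3. 76.95167, 29.88774
4. -31.21905, -142.57781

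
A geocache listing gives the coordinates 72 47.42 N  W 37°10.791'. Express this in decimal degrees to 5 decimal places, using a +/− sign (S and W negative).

72.79033, -37.17985

φ: 72 + 47.42/60 = 72.790333
N ⇒ keep positive
Longitude: 37 + 10.791/60 = 37.179850
hemisphere W, so the sign is −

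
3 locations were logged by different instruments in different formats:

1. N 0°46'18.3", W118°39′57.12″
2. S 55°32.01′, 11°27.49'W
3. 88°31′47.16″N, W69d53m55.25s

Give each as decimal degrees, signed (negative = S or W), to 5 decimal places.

Point 1:
  φ: 0° + 46/60 + 18.3/3600 = 0 + 0.766667 + 0.005083 = 0.771750
  N ⇒ keep positive
  λ: 39′ + 57.12″ = 39.95200′; 118 + 39.95200/60 = 118.665867
  hemisphere W, so the sign is −
Point 2:
  Latitude: 32.01′ = 0.533500°; total 55.533500
  hemisphere S, so the sign is −
  λ: 27.49′ = 0.458167°; total 11.458167
  W ⇒ negate
Point 3:
  Lat: 88° + 31/60 + 47.16/3600 = 88 + 0.516667 + 0.013100 = 88.529767
  N ⇒ keep positive
  λ: 53′ + 55.25″ = 53.92083′; 69 + 53.92083/60 = 69.898681
  W → negative

1. 0.77175, -118.66587
2. -55.53350, -11.45817
3. 88.52977, -69.89868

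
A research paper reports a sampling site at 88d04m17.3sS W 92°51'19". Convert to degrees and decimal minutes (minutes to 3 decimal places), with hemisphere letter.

φ: 4 + 17.3/60 = 4.28833′
Lon: seconds/60 = 0.31667; minutes = 51 + 0.31667 = 51.31667

88° 4.288′ S, 92° 51.317′ W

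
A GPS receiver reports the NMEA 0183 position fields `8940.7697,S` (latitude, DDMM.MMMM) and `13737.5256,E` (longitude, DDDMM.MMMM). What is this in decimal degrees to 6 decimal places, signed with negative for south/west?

-89.679495, 137.625427

Lat: split at 2 digits → 89° and 40.7697′; 89 + 40.7697/60 = 89.6794950
S → negative
Longitude: degrees = first 3 digits = 137, minutes = 37.5256; 137 + 37.5256/60 = 137.6254267
E ⇒ keep positive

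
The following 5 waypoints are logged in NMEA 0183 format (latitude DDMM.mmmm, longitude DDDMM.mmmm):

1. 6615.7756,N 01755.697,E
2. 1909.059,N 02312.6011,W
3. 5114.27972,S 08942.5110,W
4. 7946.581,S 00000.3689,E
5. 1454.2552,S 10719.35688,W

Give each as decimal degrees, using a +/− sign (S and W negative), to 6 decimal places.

1. 66.262927, 17.928283
2. 19.150983, -23.210018
3. -51.237995, -89.708517
4. -79.776350, 0.006148
5. -14.904253, -107.322615

Point 1:
  φ: split at 2 digits → 66° and 15.7756′; 66 + 15.7756/60 = 66.2629267
  N → positive
  λ: split at 3 digits → 017° and 55.697′; 17 + 55.697/60 = 17.9282833
  E → positive
Point 2:
  φ: degrees = first 2 digits = 19, minutes = 9.059; 19 + 9.059/60 = 19.1509833
  N → positive
  Lon: split at 3 digits → 023° and 12.6011′; 23 + 12.6011/60 = 23.2100183
  W ⇒ negate
Point 3:
  Latitude: degrees = first 2 digits = 51, minutes = 14.27972; 51 + 14.27972/60 = 51.2379953
  S → negative
  Longitude: split at 3 digits → 089° and 42.511′; 89 + 42.511/60 = 89.7085167
  W ⇒ negate
Point 4:
  φ: split at 2 digits → 79° and 46.581′; 79 + 46.581/60 = 79.7763500
  S ⇒ negate
  Longitude: split at 3 digits → 000° and 0.3689′; 0 + 0.3689/60 = 0.0061483
  E ⇒ keep positive
Point 5:
  Lat: split at 2 digits → 14° and 54.2552′; 14 + 54.2552/60 = 14.9042533
  S → negative
  Lon: split at 3 digits → 107° and 19.35688′; 107 + 19.35688/60 = 107.3226147
  hemisphere W, so the sign is −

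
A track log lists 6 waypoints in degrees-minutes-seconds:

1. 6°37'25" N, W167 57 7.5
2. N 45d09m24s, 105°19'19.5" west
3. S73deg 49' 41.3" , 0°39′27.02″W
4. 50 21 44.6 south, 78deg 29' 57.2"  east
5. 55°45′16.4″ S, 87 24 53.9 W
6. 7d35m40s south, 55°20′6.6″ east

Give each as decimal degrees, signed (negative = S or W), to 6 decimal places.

1. 6.623611, -167.952083
2. 45.156667, -105.322083
3. -73.828139, -0.657506
4. -50.362389, 78.499222
5. -55.754556, -87.414972
6. -7.594444, 55.335167

Point 1:
  φ: 6° + 37/60 + 25/3600 = 6 + 0.616667 + 0.006944 = 6.6236111
  N → positive
  Lon: 167° + 57/60 + 7.5/3600 = 167 + 0.950000 + 0.002083 = 167.9520833
  hemisphere W, so the sign is −
Point 2:
  φ: 9′ + 24″ = 9.40000′; 45 + 9.40000/60 = 45.1566667
  N ⇒ keep positive
  Lon: 105° + 19/60 + 19.5/3600 = 105 + 0.316667 + 0.005417 = 105.3220833
  hemisphere W, so the sign is −
Point 3:
  φ: 49′ + 41.3″ = 49.68833′; 73 + 49.68833/60 = 73.8281389
  S → negative
  Lon: 0° + 39/60 + 27.02/3600 = 0 + 0.650000 + 0.007506 = 0.6575056
  W → negative
Point 4:
  Latitude: 50° + 21/60 + 44.6/3600 = 50 + 0.350000 + 0.012389 = 50.3623889
  S ⇒ negate
  Longitude: 78° + 29/60 + 57.2/3600 = 78 + 0.483333 + 0.015889 = 78.4992222
  E → positive
Point 5:
  Lat: 55 + 45/60 + 16.4/3600 = 55.7545556
  hemisphere S, so the sign is −
  Lon: 87 + 24/60 + 53.9/3600 = 87.4149722
  W ⇒ negate
Point 6:
  φ: 35′ + 40″ = 35.66667′; 7 + 35.66667/60 = 7.5944444
  S → negative
  Lon: 20′ + 6.6″ = 20.11000′; 55 + 20.11000/60 = 55.3351667
  E ⇒ keep positive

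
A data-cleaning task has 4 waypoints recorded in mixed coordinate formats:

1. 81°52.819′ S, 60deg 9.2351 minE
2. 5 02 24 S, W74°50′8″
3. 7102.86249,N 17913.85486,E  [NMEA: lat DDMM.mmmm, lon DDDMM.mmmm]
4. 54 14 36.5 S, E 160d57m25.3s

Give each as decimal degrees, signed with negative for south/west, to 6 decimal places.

Point 1:
  Latitude: 52.819′ = 0.880317°; total 81.8803167
  hemisphere S, so the sign is −
  Longitude: 9.2351′ = 0.153918°; total 60.1539183
  E → positive
Point 2:
  Lat: 5 + 2/60 + 24/3600 = 5.0400000
  S ⇒ negate
  Longitude: 50′ + 8″ = 50.13333′; 74 + 50.13333/60 = 74.8355556
  hemisphere W, so the sign is −
Point 3:
  φ: degrees = first 2 digits = 71, minutes = 2.86249; 71 + 2.86249/60 = 71.0477082
  N ⇒ keep positive
  λ: degrees = first 3 digits = 179, minutes = 13.85486; 179 + 13.85486/60 = 179.2309143
  E ⇒ keep positive
Point 4:
  Lat: 54° + 14/60 + 36.5/3600 = 54 + 0.233333 + 0.010139 = 54.2434722
  S ⇒ negate
  λ: 160° + 57/60 + 25.3/3600 = 160 + 0.950000 + 0.007028 = 160.9570278
  E ⇒ keep positive

1. -81.880317, 60.153918
2. -5.040000, -74.835556
3. 71.047708, 179.230914
4. -54.243472, 160.957028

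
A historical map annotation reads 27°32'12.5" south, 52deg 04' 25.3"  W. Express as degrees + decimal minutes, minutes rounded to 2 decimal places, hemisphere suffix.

27° 32.21′ S, 52° 4.42′ W

Latitude: 32 + 12.5/60 = 32.2083′
Longitude: 4 + 25.3/60 = 4.4217′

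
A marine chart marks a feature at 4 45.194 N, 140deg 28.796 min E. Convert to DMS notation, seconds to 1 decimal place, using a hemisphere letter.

4°45′11.6″ N, 140°28′47.8″ E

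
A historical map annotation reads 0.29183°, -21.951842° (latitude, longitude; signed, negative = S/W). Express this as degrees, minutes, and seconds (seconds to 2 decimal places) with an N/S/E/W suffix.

Lat: 0.291830° → 17.50980′; 0.50980 × 60 = 30.5880″
Longitude is negative → W; |value| = 21.951842
Longitude: 0.951842 × 60 = 57.11052′ → 57′, remainder × 60 = 6.6312″

0°17′30.59″ N, 21°57′6.63″ W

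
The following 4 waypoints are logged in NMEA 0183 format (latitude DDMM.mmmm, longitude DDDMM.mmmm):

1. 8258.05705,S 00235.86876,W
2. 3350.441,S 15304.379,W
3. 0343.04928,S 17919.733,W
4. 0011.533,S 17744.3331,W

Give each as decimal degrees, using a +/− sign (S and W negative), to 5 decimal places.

1. -82.96762, -2.59781
2. -33.84068, -153.07298
3. -3.71749, -179.32888
4. -0.19222, -177.73889

Point 1:
  Latitude: degrees = first 2 digits = 82, minutes = 58.05705; 82 + 58.05705/60 = 82.967618
  S ⇒ negate
  Longitude: split at 3 digits → 002° and 35.86876′; 2 + 35.86876/60 = 2.597813
  hemisphere W, so the sign is −
Point 2:
  Lat: degrees = first 2 digits = 33, minutes = 50.441; 33 + 50.441/60 = 33.840683
  hemisphere S, so the sign is −
  Longitude: degrees = first 3 digits = 153, minutes = 4.379; 153 + 4.379/60 = 153.072983
  W → negative
Point 3:
  Lat: degrees = first 2 digits = 3, minutes = 43.04928; 3 + 43.04928/60 = 3.717488
  hemisphere S, so the sign is −
  Longitude: degrees = first 3 digits = 179, minutes = 19.733; 179 + 19.733/60 = 179.328883
  W ⇒ negate
Point 4:
  Lat: split at 2 digits → 00° and 11.533′; 0 + 11.533/60 = 0.192217
  hemisphere S, so the sign is −
  Longitude: split at 3 digits → 177° and 44.3331′; 177 + 44.3331/60 = 177.738885
  hemisphere W, so the sign is −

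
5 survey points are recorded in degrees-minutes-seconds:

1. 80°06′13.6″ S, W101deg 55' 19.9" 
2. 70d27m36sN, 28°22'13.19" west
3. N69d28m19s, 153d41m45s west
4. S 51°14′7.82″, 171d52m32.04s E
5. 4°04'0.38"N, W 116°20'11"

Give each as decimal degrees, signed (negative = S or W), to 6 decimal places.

1. -80.103778, -101.922194
2. 70.460000, -28.370331
3. 69.471944, -153.695833
4. -51.235506, 171.875567
5. 4.066772, -116.336389

Point 1:
  φ: 80 + 6/60 + 13.6/3600 = 80.1037778
  S ⇒ negate
  λ: 101° + 55/60 + 19.9/3600 = 101 + 0.916667 + 0.005528 = 101.9221944
  W ⇒ negate
Point 2:
  Latitude: 27′ + 36″ = 27.60000′; 70 + 27.60000/60 = 70.4600000
  N → positive
  Longitude: 28° + 22/60 + 13.19/3600 = 28 + 0.366667 + 0.003664 = 28.3703306
  hemisphere W, so the sign is −
Point 3:
  Latitude: 69 + 28/60 + 19/3600 = 69.4719444
  N ⇒ keep positive
  λ: 153 + 41/60 + 45/3600 = 153.6958333
  W → negative
Point 4:
  φ: 51 + 14/60 + 7.82/3600 = 51.2355056
  S → negative
  λ: 52′ + 32.04″ = 52.53400′; 171 + 52.53400/60 = 171.8755667
  E → positive
Point 5:
  Lat: 4 + 4/60 + 0.38/3600 = 4.0667722
  N → positive
  Longitude: 20′ + 11″ = 20.18333′; 116 + 20.18333/60 = 116.3363889
  W ⇒ negate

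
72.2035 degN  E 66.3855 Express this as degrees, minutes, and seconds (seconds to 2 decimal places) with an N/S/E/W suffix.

72°12′12.60″ N, 66°23′7.80″ E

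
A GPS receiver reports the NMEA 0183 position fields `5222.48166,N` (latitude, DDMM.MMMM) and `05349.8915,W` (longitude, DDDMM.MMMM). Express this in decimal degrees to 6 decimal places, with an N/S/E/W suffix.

52.374694° N, 53.831525° W

Latitude: split at 2 digits → 52° and 22.48166′; 52 + 22.48166/60 = 52.3746943
Longitude: degrees = first 3 digits = 53, minutes = 49.8915; 53 + 49.8915/60 = 53.8315250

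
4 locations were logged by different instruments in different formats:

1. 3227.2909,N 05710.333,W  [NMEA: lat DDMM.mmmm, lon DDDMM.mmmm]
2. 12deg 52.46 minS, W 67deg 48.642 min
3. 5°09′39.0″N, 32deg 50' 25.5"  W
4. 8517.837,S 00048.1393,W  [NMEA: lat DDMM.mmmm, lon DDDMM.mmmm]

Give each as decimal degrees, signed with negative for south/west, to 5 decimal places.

1. 32.45485, -57.17222
2. -12.87433, -67.81070
3. 5.16083, -32.84042
4. -85.29728, -0.80232

Point 1:
  Lat: degrees = first 2 digits = 32, minutes = 27.2909; 32 + 27.2909/60 = 32.454848
  N ⇒ keep positive
  Lon: split at 3 digits → 057° and 10.333′; 57 + 10.333/60 = 57.172217
  W → negative
Point 2:
  Latitude: 12 + 52.46/60 = 12.874333
  hemisphere S, so the sign is −
  λ: 48.642′ = 0.810700°; total 67.810700
  W ⇒ negate
Point 3:
  Latitude: 5° + 9/60 + 39/3600 = 5 + 0.150000 + 0.010833 = 5.160833
  N ⇒ keep positive
  Lon: 32 + 50/60 + 25.5/3600 = 32.840417
  hemisphere W, so the sign is −
Point 4:
  φ: split at 2 digits → 85° and 17.837′; 85 + 17.837/60 = 85.297283
  S → negative
  Lon: degrees = first 3 digits = 0, minutes = 48.1393; 0 + 48.1393/60 = 0.802322
  W ⇒ negate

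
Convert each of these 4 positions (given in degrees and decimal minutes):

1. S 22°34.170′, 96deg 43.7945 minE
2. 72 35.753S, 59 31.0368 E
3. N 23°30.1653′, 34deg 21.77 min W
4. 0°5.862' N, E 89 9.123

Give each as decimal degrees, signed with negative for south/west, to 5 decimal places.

1. -22.56950, 96.72991
2. -72.59588, 59.51728
3. 23.50276, -34.36283
4. 0.09770, 89.15205

Point 1:
  Latitude: 22 + 34.17/60 = 22.569500
  S → negative
  Lon: 43.7945′ = 0.729908°; total 96.729908
  E → positive
Point 2:
  Lat: 35.753′ = 0.595883°; total 72.595883
  S ⇒ negate
  λ: 59 + 31.0368/60 = 59.517280
  E → positive
Point 3:
  φ: 23 + 30.1653/60 = 23.502755
  N ⇒ keep positive
  Lon: 34 + 21.77/60 = 34.362833
  W ⇒ negate
Point 4:
  Lat: 5.862′ = 0.097700°; total 0.097700
  N ⇒ keep positive
  Lon: 89 + 9.123/60 = 89.152050
  E → positive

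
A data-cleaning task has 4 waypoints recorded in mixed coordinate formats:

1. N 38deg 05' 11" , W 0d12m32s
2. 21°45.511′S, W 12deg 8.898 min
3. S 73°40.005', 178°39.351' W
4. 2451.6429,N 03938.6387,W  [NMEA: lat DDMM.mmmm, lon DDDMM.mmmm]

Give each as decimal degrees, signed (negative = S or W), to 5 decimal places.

Point 1:
  φ: 38 + 5/60 + 11/3600 = 38.086389
  N ⇒ keep positive
  λ: 0° + 12/60 + 32/3600 = 0 + 0.200000 + 0.008889 = 0.208889
  W ⇒ negate
Point 2:
  Latitude: 45.511′ = 0.758517°; total 21.758517
  S → negative
  Lon: 8.898′ = 0.148300°; total 12.148300
  hemisphere W, so the sign is −
Point 3:
  Latitude: 73 + 40.005/60 = 73.666750
  S → negative
  Lon: 178 + 39.351/60 = 178.655850
  hemisphere W, so the sign is −
Point 4:
  φ: degrees = first 2 digits = 24, minutes = 51.6429; 24 + 51.6429/60 = 24.860715
  N ⇒ keep positive
  Longitude: degrees = first 3 digits = 39, minutes = 38.6387; 39 + 38.6387/60 = 39.643978
  W → negative

1. 38.08639, -0.20889
2. -21.75852, -12.14830
3. -73.66675, -178.65585
4. 24.86072, -39.64398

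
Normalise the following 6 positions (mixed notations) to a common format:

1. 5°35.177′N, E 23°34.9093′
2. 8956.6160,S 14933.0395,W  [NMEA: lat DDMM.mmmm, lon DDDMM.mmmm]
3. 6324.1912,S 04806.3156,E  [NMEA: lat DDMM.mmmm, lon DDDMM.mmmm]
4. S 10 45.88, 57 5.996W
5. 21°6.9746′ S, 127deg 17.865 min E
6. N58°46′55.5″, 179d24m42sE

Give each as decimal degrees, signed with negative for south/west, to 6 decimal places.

1. 5.586283, 23.581822
2. -89.943600, -149.550658
3. -63.403187, 48.105260
4. -10.764667, -57.099933
5. -21.116243, 127.297750
6. 58.782083, 179.411667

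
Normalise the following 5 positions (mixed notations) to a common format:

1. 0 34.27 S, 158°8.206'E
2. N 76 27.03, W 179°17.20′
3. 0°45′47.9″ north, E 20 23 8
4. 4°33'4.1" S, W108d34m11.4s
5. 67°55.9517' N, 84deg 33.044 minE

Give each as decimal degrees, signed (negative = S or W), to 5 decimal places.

1. -0.57117, 158.13677
2. 76.45050, -179.28667
3. 0.76331, 20.38556
4. -4.55114, -108.56983
5. 67.93253, 84.55073

Point 1:
  φ: 0 + 34.27/60 = 0.571167
  hemisphere S, so the sign is −
  Longitude: 158 + 8.206/60 = 158.136767
  E → positive
Point 2:
  Lat: 76 + 27.03/60 = 76.450500
  N ⇒ keep positive
  Lon: 17.2′ = 0.286667°; total 179.286667
  W → negative
Point 3:
  Lat: 0 + 45/60 + 47.9/3600 = 0.763306
  N ⇒ keep positive
  Lon: 23′ + 8″ = 23.13333′; 20 + 23.13333/60 = 20.385556
  E → positive
Point 4:
  Lat: 4 + 33/60 + 4.1/3600 = 4.551139
  hemisphere S, so the sign is −
  Lon: 108° + 34/60 + 11.4/3600 = 108 + 0.566667 + 0.003167 = 108.569833
  W → negative
Point 5:
  φ: 55.9517′ = 0.932528°; total 67.932528
  N ⇒ keep positive
  Lon: 33.044′ = 0.550733°; total 84.550733
  E ⇒ keep positive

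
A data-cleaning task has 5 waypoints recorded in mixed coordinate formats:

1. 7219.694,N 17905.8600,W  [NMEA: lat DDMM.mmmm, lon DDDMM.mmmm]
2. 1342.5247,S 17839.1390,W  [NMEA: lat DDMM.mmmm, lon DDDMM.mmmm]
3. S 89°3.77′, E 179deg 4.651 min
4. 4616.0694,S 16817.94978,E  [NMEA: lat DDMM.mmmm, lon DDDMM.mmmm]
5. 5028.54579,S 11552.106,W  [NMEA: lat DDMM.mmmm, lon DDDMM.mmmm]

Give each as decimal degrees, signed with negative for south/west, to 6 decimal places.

1. 72.328233, -179.097667
2. -13.708745, -178.652317
3. -89.062833, 179.077517
4. -46.267823, 168.299163
5. -50.475763, -115.868433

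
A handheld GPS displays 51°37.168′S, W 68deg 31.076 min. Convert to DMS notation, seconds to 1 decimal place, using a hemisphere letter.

Latitude: fractional minutes 0.16800 × 60 = 10.080″
Lon: fractional minutes 0.07600 × 60 = 4.560″

51°37′10.1″ S, 68°31′4.6″ W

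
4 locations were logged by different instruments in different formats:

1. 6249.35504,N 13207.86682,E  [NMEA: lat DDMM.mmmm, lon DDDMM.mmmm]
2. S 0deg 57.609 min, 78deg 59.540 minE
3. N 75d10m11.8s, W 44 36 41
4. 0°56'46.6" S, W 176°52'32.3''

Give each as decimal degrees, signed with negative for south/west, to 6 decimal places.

1. 62.822584, 132.131114
2. -0.960150, 78.992333
3. 75.169944, -44.611389
4. -0.946278, -176.875639

Point 1:
  Latitude: degrees = first 2 digits = 62, minutes = 49.35504; 62 + 49.35504/60 = 62.8225840
  N → positive
  Lon: split at 3 digits → 132° and 7.86682′; 132 + 7.86682/60 = 132.1311137
  E ⇒ keep positive
Point 2:
  Lat: 0 + 57.609/60 = 0.9601500
  S ⇒ negate
  λ: 78 + 59.54/60 = 78.9923333
  E ⇒ keep positive
Point 3:
  φ: 10′ + 11.8″ = 10.19667′; 75 + 10.19667/60 = 75.1699444
  N ⇒ keep positive
  Lon: 44 + 36/60 + 41/3600 = 44.6113889
  W → negative
Point 4:
  Lat: 56′ + 46.6″ = 56.77667′; 0 + 56.77667/60 = 0.9462778
  hemisphere S, so the sign is −
  λ: 176° + 52/60 + 32.3/3600 = 176 + 0.866667 + 0.008972 = 176.8756389
  W → negative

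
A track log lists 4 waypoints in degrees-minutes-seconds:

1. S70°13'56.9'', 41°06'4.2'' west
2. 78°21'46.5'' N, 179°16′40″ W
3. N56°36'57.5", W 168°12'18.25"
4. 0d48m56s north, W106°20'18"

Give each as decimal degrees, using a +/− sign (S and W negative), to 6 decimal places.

1. -70.232472, -41.101167
2. 78.362917, -179.277778
3. 56.615972, -168.205069
4. 0.815556, -106.338333

Point 1:
  Latitude: 70° + 13/60 + 56.9/3600 = 70 + 0.216667 + 0.015806 = 70.2324722
  hemisphere S, so the sign is −
  Lon: 41° + 6/60 + 4.2/3600 = 41 + 0.100000 + 0.001167 = 41.1011667
  W ⇒ negate
Point 2:
  Lat: 21′ + 46.5″ = 21.77500′; 78 + 21.77500/60 = 78.3629167
  N → positive
  Longitude: 16′ + 40″ = 16.66667′; 179 + 16.66667/60 = 179.2777778
  W ⇒ negate
Point 3:
  Lat: 56 + 36/60 + 57.5/3600 = 56.6159722
  N ⇒ keep positive
  λ: 12′ + 18.25″ = 12.30417′; 168 + 12.30417/60 = 168.2050694
  W ⇒ negate
Point 4:
  φ: 48′ + 56″ = 48.93333′; 0 + 48.93333/60 = 0.8155556
  N → positive
  Lon: 106° + 20/60 + 18/3600 = 106 + 0.333333 + 0.005000 = 106.3383333
  hemisphere W, so the sign is −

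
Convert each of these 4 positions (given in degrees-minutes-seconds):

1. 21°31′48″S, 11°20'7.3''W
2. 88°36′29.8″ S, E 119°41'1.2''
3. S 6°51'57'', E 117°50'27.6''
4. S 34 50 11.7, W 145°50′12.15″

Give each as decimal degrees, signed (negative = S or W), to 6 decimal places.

1. -21.530000, -11.335361
2. -88.608278, 119.683667
3. -6.865833, 117.841000
4. -34.836583, -145.836708

Point 1:
  Lat: 21 + 31/60 + 48/3600 = 21.5300000
  hemisphere S, so the sign is −
  Longitude: 20′ + 7.3″ = 20.12167′; 11 + 20.12167/60 = 11.3353611
  W ⇒ negate
Point 2:
  Lat: 88° + 36/60 + 29.8/3600 = 88 + 0.600000 + 0.008278 = 88.6082778
  S ⇒ negate
  λ: 119° + 41/60 + 1.2/3600 = 119 + 0.683333 + 0.000333 = 119.6836667
  E → positive
Point 3:
  φ: 51′ + 57″ = 51.95000′; 6 + 51.95000/60 = 6.8658333
  S ⇒ negate
  Lon: 117 + 50/60 + 27.6/3600 = 117.8410000
  E → positive
Point 4:
  Lat: 34° + 50/60 + 11.7/3600 = 34 + 0.833333 + 0.003250 = 34.8365833
  S → negative
  λ: 145° + 50/60 + 12.15/3600 = 145 + 0.833333 + 0.003375 = 145.8367083
  W ⇒ negate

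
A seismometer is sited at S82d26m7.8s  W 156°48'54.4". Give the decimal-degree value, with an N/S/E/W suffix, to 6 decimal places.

Latitude: 26′ + 7.8″ = 26.13000′; 82 + 26.13000/60 = 82.4355000
Longitude: 156 + 48/60 + 54.4/3600 = 156.8151111

82.435500° S, 156.815111° W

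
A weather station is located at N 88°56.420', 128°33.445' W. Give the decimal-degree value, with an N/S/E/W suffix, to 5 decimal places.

φ: 88 + 56.42/60 = 88.940333
Lon: 33.445′ = 0.557417°; total 128.557417

88.94033° N, 128.55742° W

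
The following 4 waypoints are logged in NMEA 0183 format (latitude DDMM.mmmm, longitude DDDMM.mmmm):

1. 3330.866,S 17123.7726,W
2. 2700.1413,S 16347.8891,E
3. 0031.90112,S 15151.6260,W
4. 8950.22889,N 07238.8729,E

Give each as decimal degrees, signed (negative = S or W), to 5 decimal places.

1. -33.51443, -171.39621
2. -27.00236, 163.79815
3. -0.53169, -151.86043
4. 89.83715, 72.64788

Point 1:
  φ: split at 2 digits → 33° and 30.866′; 33 + 30.866/60 = 33.514433
  S → negative
  Longitude: degrees = first 3 digits = 171, minutes = 23.7726; 171 + 23.7726/60 = 171.396210
  W ⇒ negate
Point 2:
  Latitude: degrees = first 2 digits = 27, minutes = 0.1413; 27 + 0.1413/60 = 27.002355
  hemisphere S, so the sign is −
  Lon: degrees = first 3 digits = 163, minutes = 47.8891; 163 + 47.8891/60 = 163.798152
  E → positive
Point 3:
  Latitude: split at 2 digits → 00° and 31.90112′; 0 + 31.90112/60 = 0.531685
  hemisphere S, so the sign is −
  λ: degrees = first 3 digits = 151, minutes = 51.626; 151 + 51.626/60 = 151.860433
  hemisphere W, so the sign is −
Point 4:
  Latitude: degrees = first 2 digits = 89, minutes = 50.22889; 89 + 50.22889/60 = 89.837148
  N ⇒ keep positive
  Lon: split at 3 digits → 072° and 38.8729′; 72 + 38.8729/60 = 72.647882
  E → positive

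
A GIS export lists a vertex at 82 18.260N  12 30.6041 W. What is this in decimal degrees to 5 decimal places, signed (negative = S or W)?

Latitude: 18.26′ = 0.304333°; total 82.304333
N ⇒ keep positive
Longitude: 30.6041′ = 0.510068°; total 12.510068
W ⇒ negate

82.30433, -12.51007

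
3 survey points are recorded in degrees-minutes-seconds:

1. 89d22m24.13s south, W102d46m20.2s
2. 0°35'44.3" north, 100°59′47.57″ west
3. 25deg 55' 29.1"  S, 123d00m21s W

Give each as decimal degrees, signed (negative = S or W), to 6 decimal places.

1. -89.373369, -102.772278
2. 0.595639, -100.996547
3. -25.924750, -123.005833

Point 1:
  φ: 22′ + 24.13″ = 22.40217′; 89 + 22.40217/60 = 89.3733694
  S ⇒ negate
  λ: 46′ + 20.2″ = 46.33667′; 102 + 46.33667/60 = 102.7722778
  W → negative
Point 2:
  Latitude: 0 + 35/60 + 44.3/3600 = 0.5956389
  N → positive
  λ: 100 + 59/60 + 47.57/3600 = 100.9965472
  W → negative
Point 3:
  Latitude: 25° + 55/60 + 29.1/3600 = 25 + 0.916667 + 0.008083 = 25.9247500
  hemisphere S, so the sign is −
  Lon: 123 + 0/60 + 21/3600 = 123.0058333
  W ⇒ negate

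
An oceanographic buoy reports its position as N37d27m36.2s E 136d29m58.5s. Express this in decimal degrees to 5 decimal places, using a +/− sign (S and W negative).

Lat: 27′ + 36.2″ = 27.60333′; 37 + 27.60333/60 = 37.460056
N ⇒ keep positive
λ: 136° + 29/60 + 58.5/3600 = 136 + 0.483333 + 0.016250 = 136.499583
E → positive

37.46006, 136.49958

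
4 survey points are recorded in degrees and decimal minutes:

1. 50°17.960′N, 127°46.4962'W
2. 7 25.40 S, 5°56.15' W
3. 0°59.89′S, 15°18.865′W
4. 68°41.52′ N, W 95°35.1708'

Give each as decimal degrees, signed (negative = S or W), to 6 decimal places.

Point 1:
  φ: 17.96′ = 0.299333°; total 50.2993333
  N → positive
  λ: 127 + 46.4962/60 = 127.7749367
  W → negative
Point 2:
  Latitude: 25.4′ = 0.423333°; total 7.4233333
  S → negative
  Longitude: 56.15′ = 0.935833°; total 5.9358333
  W → negative
Point 3:
  Lat: 0 + 59.89/60 = 0.9981667
  S → negative
  Lon: 18.865′ = 0.314417°; total 15.3144167
  W ⇒ negate
Point 4:
  φ: 68 + 41.52/60 = 68.6920000
  N → positive
  Lon: 95 + 35.1708/60 = 95.5861800
  W → negative

1. 50.299333, -127.774937
2. -7.423333, -5.935833
3. -0.998167, -15.314417
4. 68.692000, -95.586180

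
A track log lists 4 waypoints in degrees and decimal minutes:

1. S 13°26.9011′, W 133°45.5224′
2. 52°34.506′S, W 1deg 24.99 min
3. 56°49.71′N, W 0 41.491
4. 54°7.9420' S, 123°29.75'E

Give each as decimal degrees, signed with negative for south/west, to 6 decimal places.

Point 1:
  φ: 13 + 26.9011/60 = 13.4483517
  S ⇒ negate
  Longitude: 133 + 45.5224/60 = 133.7587067
  hemisphere W, so the sign is −
Point 2:
  φ: 52 + 34.506/60 = 52.5751000
  hemisphere S, so the sign is −
  Lon: 24.99′ = 0.416500°; total 1.4165000
  W → negative
Point 3:
  φ: 56 + 49.71/60 = 56.8285000
  N → positive
  Lon: 41.491′ = 0.691517°; total 0.6915167
  W → negative
Point 4:
  φ: 7.942′ = 0.132367°; total 54.1323667
  hemisphere S, so the sign is −
  λ: 29.75′ = 0.495833°; total 123.4958333
  E → positive

1. -13.448352, -133.758707
2. -52.575100, -1.416500
3. 56.828500, -0.691517
4. -54.132367, 123.495833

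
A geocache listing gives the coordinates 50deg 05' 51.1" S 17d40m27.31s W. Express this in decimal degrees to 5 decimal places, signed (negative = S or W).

Latitude: 5′ + 51.1″ = 5.85167′; 50 + 5.85167/60 = 50.097528
S → negative
λ: 17° + 40/60 + 27.31/3600 = 17 + 0.666667 + 0.007586 = 17.674253
W → negative

-50.09753, -17.67425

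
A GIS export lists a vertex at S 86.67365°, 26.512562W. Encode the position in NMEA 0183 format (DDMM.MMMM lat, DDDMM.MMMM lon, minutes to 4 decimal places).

8640.4190,S / 02630.7537,W

φ: 86° + 0.673650 × 60 = 86° 40.419000′
λ: fractional part 0.512562 → 30.753720 minutes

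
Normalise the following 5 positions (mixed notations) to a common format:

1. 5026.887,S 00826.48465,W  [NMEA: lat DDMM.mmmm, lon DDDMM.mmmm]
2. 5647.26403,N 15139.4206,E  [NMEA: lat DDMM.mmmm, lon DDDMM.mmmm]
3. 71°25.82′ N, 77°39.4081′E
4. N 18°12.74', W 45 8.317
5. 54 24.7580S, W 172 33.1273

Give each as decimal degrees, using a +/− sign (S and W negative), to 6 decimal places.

1. -50.448117, -8.441411
2. 56.787734, 151.657010
3. 71.430333, 77.656802
4. 18.212333, -45.138617
5. -54.412633, -172.552122

Point 1:
  Lat: degrees = first 2 digits = 50, minutes = 26.887; 50 + 26.887/60 = 50.4481167
  hemisphere S, so the sign is −
  Lon: degrees = first 3 digits = 8, minutes = 26.48465; 8 + 26.48465/60 = 8.4414108
  W ⇒ negate
Point 2:
  Lat: split at 2 digits → 56° and 47.26403′; 56 + 47.26403/60 = 56.7877338
  N ⇒ keep positive
  Lon: split at 3 digits → 151° and 39.4206′; 151 + 39.4206/60 = 151.6570100
  E ⇒ keep positive
Point 3:
  φ: 71 + 25.82/60 = 71.4303333
  N → positive
  λ: 39.4081′ = 0.656802°; total 77.6568017
  E → positive
Point 4:
  φ: 18 + 12.74/60 = 18.2123333
  N → positive
  Lon: 8.317′ = 0.138617°; total 45.1386167
  W ⇒ negate
Point 5:
  Lat: 24.758′ = 0.412633°; total 54.4126333
  S → negative
  λ: 172 + 33.1273/60 = 172.5521217
  W → negative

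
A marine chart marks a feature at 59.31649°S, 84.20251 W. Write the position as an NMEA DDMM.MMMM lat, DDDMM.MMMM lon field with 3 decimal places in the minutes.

5918.989,S / 08412.151,W

φ: minutes = (59.316490 − 59) × 60 = 18.98940
Lon: fractional part 0.202510 → 12.15060 minutes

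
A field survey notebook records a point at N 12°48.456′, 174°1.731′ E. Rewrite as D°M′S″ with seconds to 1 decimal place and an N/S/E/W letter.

12°48′27.4″ N, 174°01′43.9″ E

Lat: fractional minutes 0.45600 × 60 = 27.360″
Longitude: fractional minutes 0.73100 × 60 = 43.860″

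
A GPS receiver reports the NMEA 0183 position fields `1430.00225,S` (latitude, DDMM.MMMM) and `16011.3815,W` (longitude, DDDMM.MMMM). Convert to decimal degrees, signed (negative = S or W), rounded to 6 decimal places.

-14.500038, -160.189692

Latitude: split at 2 digits → 14° and 30.00225′; 14 + 30.00225/60 = 14.5000375
S → negative
Longitude: degrees = first 3 digits = 160, minutes = 11.3815; 160 + 11.3815/60 = 160.1896917
W ⇒ negate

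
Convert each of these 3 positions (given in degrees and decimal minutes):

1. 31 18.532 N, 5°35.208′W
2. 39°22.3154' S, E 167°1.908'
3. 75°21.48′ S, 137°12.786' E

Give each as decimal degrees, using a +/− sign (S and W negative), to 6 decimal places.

1. 31.308867, -5.586800
2. -39.371923, 167.031800
3. -75.358000, 137.213100

Point 1:
  Latitude: 31 + 18.532/60 = 31.3088667
  N ⇒ keep positive
  Longitude: 35.208′ = 0.586800°; total 5.5868000
  W ⇒ negate
Point 2:
  φ: 22.3154′ = 0.371923°; total 39.3719233
  S ⇒ negate
  λ: 1.908′ = 0.031800°; total 167.0318000
  E → positive
Point 3:
  φ: 21.48′ = 0.358000°; total 75.3580000
  hemisphere S, so the sign is −
  λ: 12.786′ = 0.213100°; total 137.2131000
  E ⇒ keep positive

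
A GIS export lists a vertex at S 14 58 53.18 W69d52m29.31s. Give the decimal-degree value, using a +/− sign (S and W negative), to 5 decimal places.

Lat: 14° + 58/60 + 53.18/3600 = 14 + 0.966667 + 0.014772 = 14.981439
S → negative
Longitude: 52′ + 29.31″ = 52.48850′; 69 + 52.48850/60 = 69.874808
W → negative

-14.98144, -69.87481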